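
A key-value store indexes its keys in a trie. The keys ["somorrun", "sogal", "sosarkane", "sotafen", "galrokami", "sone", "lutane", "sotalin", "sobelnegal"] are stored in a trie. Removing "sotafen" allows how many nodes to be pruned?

3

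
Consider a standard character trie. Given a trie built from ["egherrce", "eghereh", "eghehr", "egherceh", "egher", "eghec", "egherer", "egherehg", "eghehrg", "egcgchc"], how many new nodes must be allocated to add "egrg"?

2

"eg" is already a path in the trie; the remaining "rg" must be added.
New nodes needed: |"egrg"| − 2 = 4 − 2 = 2.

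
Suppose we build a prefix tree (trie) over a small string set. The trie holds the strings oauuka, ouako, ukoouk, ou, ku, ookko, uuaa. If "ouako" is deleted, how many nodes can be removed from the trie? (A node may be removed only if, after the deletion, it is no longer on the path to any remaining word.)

3

Walk "ouako" from the leaf back toward the root, removing each node that no remaining word uses.
The suffix "ako" (3 nodes) is used only by "ouako"; "ou" is itself a stored word, so pruning stops there.
Nodes removed: 3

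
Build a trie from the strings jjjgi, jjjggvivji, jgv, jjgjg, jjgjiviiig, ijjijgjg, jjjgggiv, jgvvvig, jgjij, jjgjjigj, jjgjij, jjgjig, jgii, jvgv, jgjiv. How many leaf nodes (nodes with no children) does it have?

Leaves are exactly the stored words that no other stored word extends.
Those words: "ijjijgjg", "jgii", "jgjij", "jgjiv", "jgvvvig", "jjgjg", "jjgjig", "jjgjij", "jjgjiviiig", "jjgjjigj", "jjjgggiv", "jjjggvivji", "jjjgi", "jvgv"
Leaf count: 14

14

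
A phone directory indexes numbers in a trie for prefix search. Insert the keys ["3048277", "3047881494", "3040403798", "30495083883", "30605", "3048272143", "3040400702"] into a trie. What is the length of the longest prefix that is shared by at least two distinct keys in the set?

Look for the deepest trie node that still has at least two words in its subtree.
e.g. "3040400702" and "3040403798" share the prefix "304040" of length 6; no pair shares a longer one.
Longest shared-prefix length: 6

6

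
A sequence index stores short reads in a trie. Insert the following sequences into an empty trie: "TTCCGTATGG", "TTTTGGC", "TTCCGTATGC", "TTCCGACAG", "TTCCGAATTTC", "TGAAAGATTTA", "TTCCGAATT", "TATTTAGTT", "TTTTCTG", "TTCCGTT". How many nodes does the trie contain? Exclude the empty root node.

Trace insertions, counting only characters that open a new branch:
  "TTCCGTATGG" → 10 new (T, T, C, C, G, T, A, T, G, G)
  "TTTTGGC" → prefix "TT" already present; 5 new (T, T, G, G, C)
  "TTCCGTATGC" → prefix "TTCCGTATG" already present; 1 new (C)
  "TTCCGACAG" → prefix "TTCCG" already present; 4 new (A, C, A, G)
  "TTCCGAATTTC" → prefix "TTCCGA" already present; 5 new (A, T, T, T, C)
  "TGAAAGATTTA" → prefix "T" already present; 10 new (G, A, A, A, G, A, T, T, T, A)
  "TTCCGAATT" → prefix "TTCCGAATT" already present; 0 new (none)
  "TATTTAGTT" → prefix "T" already present; 8 new (A, T, T, T, A, G, T, T)
  "TTTTCTG" → prefix "TTTT" already present; 3 new (C, T, G)
  "TTCCGTT" → prefix "TTCCGT" already present; 1 new (T)
Total nodes = 10 + 5 + 1 + 4 + 5 + 10 + 0 + 8 + 3 + 1 = 47

47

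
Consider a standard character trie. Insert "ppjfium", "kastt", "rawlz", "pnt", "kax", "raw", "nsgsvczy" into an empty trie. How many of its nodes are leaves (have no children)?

6

A leaf is a node with no children — equivalently, the end of a word that is not a proper prefix of any other stored word.
Those words: "kastt", "kax", "nsgsvczy", "pnt", "ppjfium", "rawlz"
Leaf count: 6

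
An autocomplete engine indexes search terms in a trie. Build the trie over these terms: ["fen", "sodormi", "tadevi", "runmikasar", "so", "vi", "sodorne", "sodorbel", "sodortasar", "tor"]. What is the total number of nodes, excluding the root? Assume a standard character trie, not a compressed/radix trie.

40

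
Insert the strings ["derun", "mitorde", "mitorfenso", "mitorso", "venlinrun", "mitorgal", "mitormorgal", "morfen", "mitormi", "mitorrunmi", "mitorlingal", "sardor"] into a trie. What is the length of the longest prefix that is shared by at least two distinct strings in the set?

Equivalently: take the maximum, over all pairs, of their longest common prefix length.
e.g. "mitormi" and "mitormorgal" share the prefix "mitorm" of length 6; no pair shares a longer one.
Longest shared-prefix length: 6

6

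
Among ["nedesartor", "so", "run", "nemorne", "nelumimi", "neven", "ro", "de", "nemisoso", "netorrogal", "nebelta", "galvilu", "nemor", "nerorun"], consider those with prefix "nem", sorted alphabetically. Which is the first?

nemisoso

DFS of the "nem" subtree visits, in order: "nemisoso", "nemor", "nemorne"
The 1st is nemisoso.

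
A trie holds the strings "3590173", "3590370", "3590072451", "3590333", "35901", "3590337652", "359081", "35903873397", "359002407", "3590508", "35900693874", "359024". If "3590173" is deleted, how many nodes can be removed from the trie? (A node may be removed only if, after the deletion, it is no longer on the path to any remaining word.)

2

A node on "3590173"'s path can go only if nothing else ends at it or branches off below it.
The suffix "73" (2 nodes) is used only by "3590173"; "35901" is itself a stored word, so pruning stops there.
Nodes removed: 2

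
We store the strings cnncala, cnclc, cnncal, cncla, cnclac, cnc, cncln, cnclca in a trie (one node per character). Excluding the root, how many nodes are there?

14

Count nodes per top-level branch (shared prefixes stored once):
  'c'-branch (cnc, cncla, cnclac, cnclc, cnclca, cncln, cnncal, cnncala): 14 nodes
Sum: 14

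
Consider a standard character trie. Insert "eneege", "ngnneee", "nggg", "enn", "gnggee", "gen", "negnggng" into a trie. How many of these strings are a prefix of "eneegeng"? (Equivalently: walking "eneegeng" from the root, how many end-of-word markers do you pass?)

Walk "eneegeng" from the root; an end-of-word marker is hit whenever a stored word is a prefix of "eneegeng".
Prefixes of the query that are stored words: "eneege"
Count: 1

1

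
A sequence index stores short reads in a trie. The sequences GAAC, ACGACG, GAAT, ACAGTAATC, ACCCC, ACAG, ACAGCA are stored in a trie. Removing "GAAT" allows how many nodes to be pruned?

1

After clearing the end-marker at "GAAT", prune upward until reaching a node still needed by another word.
The suffix "T" (1 node) is used only by "GAAT"; the node for "GAA" still has the child "C", so pruning stops there.
Nodes removed: 1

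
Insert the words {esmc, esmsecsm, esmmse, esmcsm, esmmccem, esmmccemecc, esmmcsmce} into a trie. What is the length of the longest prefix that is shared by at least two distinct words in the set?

Equivalently: take the maximum, over all pairs, of their longest common prefix length.
e.g. "esmmccem" and "esmmccemecc" share the prefix "esmmccem" of length 8; no pair shares a longer one.
Longest shared-prefix length: 8

8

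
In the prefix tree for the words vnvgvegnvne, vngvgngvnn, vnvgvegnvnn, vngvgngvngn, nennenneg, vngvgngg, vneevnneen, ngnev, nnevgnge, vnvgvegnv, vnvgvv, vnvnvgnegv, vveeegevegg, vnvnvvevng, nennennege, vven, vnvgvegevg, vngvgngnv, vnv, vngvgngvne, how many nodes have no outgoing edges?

Leaves are exactly the stored words that no other stored word extends.
Those words: "nennennege", "ngnev", "nnevgnge", "vneevnneen", "vngvgngg", "vngvgngnv", "vngvgngvne", "vngvgngvngn", "vngvgngvnn", "vnvgvegevg", "vnvgvegnvne", "vnvgvegnvnn", "vnvgvv", "vnvnvgnegv", "vnvnvvevng", "vveeegevegg", "vven"
Leaf count: 17

17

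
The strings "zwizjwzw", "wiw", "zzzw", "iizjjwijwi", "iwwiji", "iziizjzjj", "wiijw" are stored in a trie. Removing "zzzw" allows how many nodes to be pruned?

3

After clearing the end-marker at "zzzw", prune upward until reaching a node still needed by another word.
The suffix "zzw" (3 nodes) is used only by "zzzw"; the node for "z" still has the child "w", so pruning stops there.
Nodes removed: 3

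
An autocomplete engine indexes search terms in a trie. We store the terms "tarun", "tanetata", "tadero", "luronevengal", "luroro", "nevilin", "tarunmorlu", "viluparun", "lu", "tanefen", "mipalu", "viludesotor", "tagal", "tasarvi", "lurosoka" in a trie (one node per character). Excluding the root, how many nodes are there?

Trace insertions, counting only characters that open a new branch:
  "tarun" → 5 new (t, a, r, u, n)
  "tanetata" → prefix "ta" already present; 6 new (n, e, t, a, t, a)
  "tadero" → prefix "ta" already present; 4 new (d, e, r, o)
  "luronevengal" → 12 new (l, u, r, o, n, e, v, e, n, g, a, l)
  "luroro" → prefix "luro" already present; 2 new (r, o)
  "nevilin" → 7 new (n, e, v, i, l, i, n)
  "tarunmorlu" → prefix "tarun" already present; 5 new (m, o, r, l, u)
  "viluparun" → 9 new (v, i, l, u, p, a, r, u, n)
  "lu" → prefix "lu" already present; 0 new (none)
  "tanefen" → prefix "tane" already present; 3 new (f, e, n)
  "mipalu" → 6 new (m, i, p, a, l, u)
  "viludesotor" → prefix "vilu" already present; 7 new (d, e, s, o, t, o, r)
  "tagal" → prefix "ta" already present; 3 new (g, a, l)
  "tasarvi" → prefix "ta" already present; 5 new (s, a, r, v, i)
  "lurosoka" → prefix "luro" already present; 4 new (s, o, k, a)
Total nodes = 5 + 6 + 4 + 12 + 2 + 7 + 5 + 9 + 0 + 3 + 6 + 7 + 3 + 5 + 4 = 78

78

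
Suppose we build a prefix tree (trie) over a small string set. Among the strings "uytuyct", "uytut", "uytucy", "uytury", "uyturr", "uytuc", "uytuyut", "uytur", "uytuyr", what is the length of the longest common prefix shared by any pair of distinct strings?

5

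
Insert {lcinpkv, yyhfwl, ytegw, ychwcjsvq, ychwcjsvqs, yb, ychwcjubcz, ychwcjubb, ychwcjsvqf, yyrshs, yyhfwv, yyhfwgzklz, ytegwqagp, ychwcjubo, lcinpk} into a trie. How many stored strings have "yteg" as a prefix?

2

Filter for entries beginning with "yteg":
Matches: "ytegw", "ytegwqagp"
Count: 2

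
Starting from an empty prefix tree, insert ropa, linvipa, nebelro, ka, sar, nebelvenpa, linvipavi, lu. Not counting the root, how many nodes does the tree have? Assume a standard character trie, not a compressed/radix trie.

31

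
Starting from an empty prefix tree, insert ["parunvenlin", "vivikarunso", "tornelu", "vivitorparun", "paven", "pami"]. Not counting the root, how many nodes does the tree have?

42

Count nodes per top-level branch (shared prefixes stored once):
  'p'-branch (pami, parunvenlin, paven): 16 nodes
  't'-branch (tornelu): 7 nodes
  'v'-branch (vivikarunso, vivitorparun): 19 nodes
Sum: 42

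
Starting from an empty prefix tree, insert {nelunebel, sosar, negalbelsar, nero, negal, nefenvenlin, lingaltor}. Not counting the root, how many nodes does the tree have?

43

For each word, the new-node count is its length minus the longest prefix already in the trie:
  "nelunebel" → 9 new (n, e, l, u, n, e, b, e, l)
  "sosar" → 5 new (s, o, s, a, r)
  "negalbelsar" → prefix "ne" already present; 9 new (g, a, l, b, e, l, s, a, r)
  "nero" → prefix "ne" already present; 2 new (r, o)
  "negal" → prefix "negal" already present; 0 new (none)
  "nefenvenlin" → prefix "ne" already present; 9 new (f, e, n, v, e, n, l, i, n)
  "lingaltor" → 9 new (l, i, n, g, a, l, t, o, r)
Total nodes = 9 + 5 + 9 + 2 + 0 + 9 + 9 = 43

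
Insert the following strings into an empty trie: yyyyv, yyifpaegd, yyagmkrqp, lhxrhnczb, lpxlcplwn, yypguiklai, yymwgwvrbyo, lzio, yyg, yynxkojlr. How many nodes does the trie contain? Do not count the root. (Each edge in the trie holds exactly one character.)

64

Trace insertions, counting only characters that open a new branch:
  "yyyyv" → 5 new (y, y, y, y, v)
  "yyifpaegd" → prefix "yy" already present; 7 new (i, f, p, a, e, g, d)
  "yyagmkrqp" → prefix "yy" already present; 7 new (a, g, m, k, r, q, p)
  "lhxrhnczb" → 9 new (l, h, x, r, h, n, c, z, b)
  "lpxlcplwn" → prefix "l" already present; 8 new (p, x, l, c, p, l, w, n)
  "yypguiklai" → prefix "yy" already present; 8 new (p, g, u, i, k, l, a, i)
  "yymwgwvrbyo" → prefix "yy" already present; 9 new (m, w, g, w, v, r, b, y, o)
  "lzio" → prefix "l" already present; 3 new (z, i, o)
  "yyg" → prefix "yy" already present; 1 new (g)
  "yynxkojlr" → prefix "yy" already present; 7 new (n, x, k, o, j, l, r)
Total nodes = 5 + 7 + 7 + 9 + 8 + 8 + 9 + 3 + 1 + 7 = 64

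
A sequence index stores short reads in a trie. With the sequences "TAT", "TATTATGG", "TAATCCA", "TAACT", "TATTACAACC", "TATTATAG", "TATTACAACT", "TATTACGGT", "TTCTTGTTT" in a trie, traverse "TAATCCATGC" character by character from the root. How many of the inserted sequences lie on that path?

Traverse "TAATCCATGC" character by character; count nodes along the way that are marked as word ends.
Prefixes of the query that are stored words: "TAATCCA"
Count: 1

1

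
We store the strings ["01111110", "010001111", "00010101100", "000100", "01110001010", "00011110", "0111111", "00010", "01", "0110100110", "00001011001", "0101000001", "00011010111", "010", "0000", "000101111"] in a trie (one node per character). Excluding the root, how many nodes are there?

Insert word by word; a character creates a node only if that edge doesn't already exist:
  "01111110" → 8 new (0, 1, 1, 1, 1, 1, 1, 0)
  "010001111" → prefix "01" already present; 7 new (0, 0, 0, 1, 1, 1, 1)
  "00010101100" → prefix "0" already present; 10 new (0, 0, 1, 0, 1, 0, 1, 1, 0, 0)
  "000100" → prefix "00010" already present; 1 new (0)
  "01110001010" → prefix "0111" already present; 7 new (0, 0, 0, 1, 0, 1, 0)
  "00011110" → prefix "0001" already present; 4 new (1, 1, 1, 0)
  "0111111" → prefix "0111111" already present; 0 new (none)
  "00010" → prefix "00010" already present; 0 new (none)
  "01" → prefix "01" already present; 0 new (none)
  "0110100110" → prefix "011" already present; 7 new (0, 1, 0, 0, 1, 1, 0)
  "00001011001" → prefix "000" already present; 8 new (0, 1, 0, 1, 1, 0, 0, 1)
  "0101000001" → prefix "010" already present; 7 new (1, 0, 0, 0, 0, 0, 1)
  "00011010111" → prefix "00011" already present; 6 new (0, 1, 0, 1, 1, 1)
  "010" → prefix "010" already present; 0 new (none)
  "0000" → prefix "0000" already present; 0 new (none)
  "000101111" → prefix "000101" already present; 3 new (1, 1, 1)
Total nodes = 8 + 7 + 10 + 1 + 7 + 4 + 0 + 0 + 0 + 7 + 8 + 7 + 6 + 0 + 0 + 3 = 68

68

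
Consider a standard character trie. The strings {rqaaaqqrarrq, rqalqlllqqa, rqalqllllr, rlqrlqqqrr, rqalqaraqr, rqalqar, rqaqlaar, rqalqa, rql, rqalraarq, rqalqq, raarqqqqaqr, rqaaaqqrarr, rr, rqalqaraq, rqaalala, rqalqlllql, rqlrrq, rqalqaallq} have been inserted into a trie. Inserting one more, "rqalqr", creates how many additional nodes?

1

Walking "rqalqr" from the root, the first 5 characters ("rqalq") follow existing edges; "r" is the first miss.
Each of the 1 remaining characters creates one node.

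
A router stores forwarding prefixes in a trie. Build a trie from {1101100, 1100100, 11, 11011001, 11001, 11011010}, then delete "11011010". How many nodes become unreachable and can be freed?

2

After clearing the end-marker at "11011010", prune upward until reaching a node still needed by another word.
The suffix "10" (2 nodes) is used only by "11011010"; the node for "110110" still has the child "0", so pruning stops there.
Nodes removed: 2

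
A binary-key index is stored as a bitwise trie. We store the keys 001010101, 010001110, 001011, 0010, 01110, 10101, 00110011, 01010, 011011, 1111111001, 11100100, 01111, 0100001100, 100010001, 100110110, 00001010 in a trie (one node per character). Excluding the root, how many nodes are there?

Count nodes per top-level branch (shared prefixes stored once):
  '0'-branch (00001010, 0010, 001010101, 001011, 00110011, 0100001100, 010001110, 01010, 011011, 01110, 01111): 43 nodes
  '1'-branch (100010001, 100110110, 10101, 11100100, 1111111001): 32 nodes
Sum: 75

75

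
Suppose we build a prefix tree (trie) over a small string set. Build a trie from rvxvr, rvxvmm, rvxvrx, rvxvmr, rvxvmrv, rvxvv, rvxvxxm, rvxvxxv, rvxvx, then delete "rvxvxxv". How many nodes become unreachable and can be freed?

1

A node on "rvxvxxv"'s path can go only if nothing else ends at it or branches off below it.
The suffix "v" (1 node) is used only by "rvxvxxv"; the node for "rvxvxx" still has the child "m", so pruning stops there.
Nodes removed: 1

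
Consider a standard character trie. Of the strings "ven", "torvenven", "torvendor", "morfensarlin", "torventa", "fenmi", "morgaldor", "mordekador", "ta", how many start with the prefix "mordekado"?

Traverse to the node for "mordekado", then collect every word in that subtree.
Words under "mordekado": mordekador
Count: 1

1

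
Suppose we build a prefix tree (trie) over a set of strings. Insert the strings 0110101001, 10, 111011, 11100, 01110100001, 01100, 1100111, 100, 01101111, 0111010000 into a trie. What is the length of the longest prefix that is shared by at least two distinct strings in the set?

10

Look for the deepest trie node that still has at least two words in its subtree.
e.g. "0111010000" and "01110100001" share the prefix "0111010000" of length 10; no pair shares a longer one.
Longest shared-prefix length: 10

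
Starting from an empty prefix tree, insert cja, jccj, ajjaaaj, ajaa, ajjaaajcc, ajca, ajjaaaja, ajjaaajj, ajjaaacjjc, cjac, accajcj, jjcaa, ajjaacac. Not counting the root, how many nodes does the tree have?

Count nodes per top-level branch (shared prefixes stored once):
  'a'-branch (accajcj, ajaa, ajca, ajjaaacjjc, ajjaaaj, ajjaaaja, ajjaaajcc, ajjaaajj, ajjaacac): 28 nodes
  'c'-branch (cja, cjac): 4 nodes
  'j'-branch (jccj, jjcaa): 8 nodes
Sum: 40

40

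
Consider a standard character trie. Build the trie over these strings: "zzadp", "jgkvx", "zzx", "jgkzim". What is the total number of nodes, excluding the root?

Count nodes per top-level branch (shared prefixes stored once):
  'j'-branch (jgkvx, jgkzim): 8 nodes
  'z'-branch (zzadp, zzx): 6 nodes
Sum: 14

14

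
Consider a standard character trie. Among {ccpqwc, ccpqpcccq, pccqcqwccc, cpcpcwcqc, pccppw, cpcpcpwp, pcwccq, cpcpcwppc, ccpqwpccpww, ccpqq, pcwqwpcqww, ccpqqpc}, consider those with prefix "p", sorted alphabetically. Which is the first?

Filter for "p…" and sort: "pccppw", "pccqcqwccc", "pcwccq", "pcwqwpcqww"
Position 1: pccppw

pccppw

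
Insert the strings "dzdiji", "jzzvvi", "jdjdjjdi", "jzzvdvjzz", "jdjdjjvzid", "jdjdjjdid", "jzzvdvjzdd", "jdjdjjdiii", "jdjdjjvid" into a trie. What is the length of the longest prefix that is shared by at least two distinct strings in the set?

The deepest shared node is where two words last agree before diverging.
e.g. "jdjdjjdi" and "jdjdjjdid" share the prefix "jdjdjjdi" of length 8; no pair shares a longer one.
Longest shared-prefix length: 8

8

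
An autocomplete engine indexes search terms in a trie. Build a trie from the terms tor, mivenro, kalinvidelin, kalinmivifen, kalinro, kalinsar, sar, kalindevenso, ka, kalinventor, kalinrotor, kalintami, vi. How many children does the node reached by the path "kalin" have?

Walk "kalin" from the root, arriving at one node.
Characters that immediately follow "kalin" among the stored strings: {d, m, r, s, t, v}.
That node has 6 child edges.

6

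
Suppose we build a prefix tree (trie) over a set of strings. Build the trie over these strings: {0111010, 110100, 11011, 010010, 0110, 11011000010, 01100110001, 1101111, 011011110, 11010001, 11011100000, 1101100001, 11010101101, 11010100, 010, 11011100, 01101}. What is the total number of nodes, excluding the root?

53

Count nodes per top-level branch (shared prefixes stored once):
  '0'-branch (010, 010010, 0110, 01100110001, 01101, 011011110, 0111010): 24 nodes
  '1'-branch (110100, 11010001, 11010100, 11010101101, 11011, 1101100001, 11011000010, 11011100, 11011100000, 1101111): 29 nodes
Sum: 53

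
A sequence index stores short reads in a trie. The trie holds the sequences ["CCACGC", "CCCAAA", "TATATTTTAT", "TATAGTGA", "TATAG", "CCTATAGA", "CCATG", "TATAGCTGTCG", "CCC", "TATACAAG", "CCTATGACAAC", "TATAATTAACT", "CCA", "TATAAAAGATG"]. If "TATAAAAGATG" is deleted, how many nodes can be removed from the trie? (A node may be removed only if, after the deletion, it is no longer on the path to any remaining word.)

6

Walk "TATAAAAGATG" from the leaf back toward the root, removing each node that no remaining word uses.
The suffix "AAGATG" (6 nodes) is used only by "TATAAAAGATG"; the node for "TATAA" still has the child "T", so pruning stops there.
Nodes removed: 6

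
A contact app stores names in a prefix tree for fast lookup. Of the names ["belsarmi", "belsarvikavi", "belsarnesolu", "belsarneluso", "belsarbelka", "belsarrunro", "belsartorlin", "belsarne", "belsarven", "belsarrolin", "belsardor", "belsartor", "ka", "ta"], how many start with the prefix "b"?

12

Traverse to the node for "b", then collect every word in that subtree.
Matches: "belsarbelka", "belsardor", "belsarmi", "belsarne", "belsarneluso", "belsarnesolu", "belsarrolin", "belsarrunro", "belsartor", "belsartorlin", "belsarven", "belsarvikavi"
Count: 12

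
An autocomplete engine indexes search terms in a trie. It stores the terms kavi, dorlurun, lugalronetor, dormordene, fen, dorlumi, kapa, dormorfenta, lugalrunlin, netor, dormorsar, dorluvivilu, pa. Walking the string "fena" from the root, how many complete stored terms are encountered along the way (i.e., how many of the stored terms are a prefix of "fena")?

Traverse "fena" character by character; count nodes along the way that are marked as word ends.
Prefixes of the query that are stored words: "fen"
Count: 1

1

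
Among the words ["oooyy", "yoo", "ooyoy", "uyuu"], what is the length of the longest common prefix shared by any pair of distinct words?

2

Equivalently: take the maximum, over all pairs, of their longest common prefix length.
e.g. "oooyy" and "ooyoy" share the prefix "oo" of length 2; no pair shares a longer one.
Longest shared-prefix length: 2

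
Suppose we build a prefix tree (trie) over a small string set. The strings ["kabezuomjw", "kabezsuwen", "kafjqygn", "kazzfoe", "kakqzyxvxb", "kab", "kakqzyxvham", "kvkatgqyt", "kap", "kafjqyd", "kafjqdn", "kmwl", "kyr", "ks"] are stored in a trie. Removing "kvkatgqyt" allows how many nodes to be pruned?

After clearing the end-marker at "kvkatgqyt", prune upward until reaching a node still needed by another word.
The suffix "vkatgqyt" (8 nodes) is used only by "kvkatgqyt"; the node for "k" still has the child "a", so pruning stops there.
Nodes removed: 8

8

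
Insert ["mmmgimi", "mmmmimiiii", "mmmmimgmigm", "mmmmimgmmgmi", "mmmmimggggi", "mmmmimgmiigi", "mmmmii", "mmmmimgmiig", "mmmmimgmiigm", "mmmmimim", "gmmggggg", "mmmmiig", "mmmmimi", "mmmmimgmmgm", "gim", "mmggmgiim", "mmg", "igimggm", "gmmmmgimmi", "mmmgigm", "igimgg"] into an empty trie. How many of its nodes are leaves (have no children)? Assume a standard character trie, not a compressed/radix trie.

Leaves are exactly the stored words that no other stored word extends.
Those words: "gim", "gmmggggg", "gmmmmgimmi", "igimggm", "mmggmgiim", "mmmgigm", "mmmgimi", "mmmmiig", "mmmmimggggi", "mmmmimgmigm", "mmmmimgmiigi", "mmmmimgmiigm", "mmmmimgmmgmi", "mmmmimiiii", "mmmmimim"
Leaf count: 15

15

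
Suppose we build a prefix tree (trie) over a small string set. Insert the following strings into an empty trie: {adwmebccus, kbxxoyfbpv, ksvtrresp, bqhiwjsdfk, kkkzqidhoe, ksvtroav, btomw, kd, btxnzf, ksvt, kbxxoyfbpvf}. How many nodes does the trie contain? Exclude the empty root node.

Count nodes per top-level branch (shared prefixes stored once):
  'a'-branch (adwmebccus): 10 nodes
  'b'-branch (bqhiwjsdfk, btomw, btxnzf): 18 nodes
  'k'-branch (kbxxoyfbpv, kbxxoyfbpvf, kd, kkkzqidhoe, ksvt, ksvtroav, ksvtrresp): 32 nodes
Sum: 60

60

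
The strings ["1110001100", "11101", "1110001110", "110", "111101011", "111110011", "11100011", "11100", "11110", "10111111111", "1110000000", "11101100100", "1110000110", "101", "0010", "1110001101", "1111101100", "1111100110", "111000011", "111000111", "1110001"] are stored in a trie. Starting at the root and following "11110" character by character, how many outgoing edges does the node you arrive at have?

Follow the path "11110" to its node, then look at its outgoing edges.
Characters that immediately follow "11110" among the stored strings: {1}.
That node has 1 child edge.

1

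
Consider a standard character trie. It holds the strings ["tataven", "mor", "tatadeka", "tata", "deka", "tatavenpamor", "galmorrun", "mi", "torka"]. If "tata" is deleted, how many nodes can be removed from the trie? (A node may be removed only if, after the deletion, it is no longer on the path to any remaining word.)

0

After clearing the end-marker at "tata", prune upward until reaching a node still needed by another word.
Every node on "tata" is still needed (e.g. by "tataven"), so nothing is freed.
Nodes removed: 0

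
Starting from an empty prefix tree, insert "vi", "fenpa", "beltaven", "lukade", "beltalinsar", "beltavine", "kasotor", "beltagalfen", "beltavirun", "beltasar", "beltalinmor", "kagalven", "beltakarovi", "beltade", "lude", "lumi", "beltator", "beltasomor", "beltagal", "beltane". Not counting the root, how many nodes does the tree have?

Count nodes per top-level branch (shared prefixes stored once):
  'b'-branch (beltade, beltagal, beltagalfen, beltakarovi, beltalinmor, beltalinsar, beltane, beltasar, beltasomor, beltator, beltaven, beltavine, beltavirun): 49 nodes
  'f'-branch (fenpa): 5 nodes
  'k'-branch (kagalven, kasotor): 13 nodes
  'l'-branch (lude, lukade, lumi): 10 nodes
  'v'-branch (vi): 2 nodes
Sum: 79

79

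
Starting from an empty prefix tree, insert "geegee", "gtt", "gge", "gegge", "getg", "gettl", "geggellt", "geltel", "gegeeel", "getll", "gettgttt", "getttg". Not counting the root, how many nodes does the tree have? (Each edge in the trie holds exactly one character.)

36

Count nodes per top-level branch (shared prefixes stored once):
  'g'-branch (geegee, gegeeel, gegge, geggellt, geltel, getg, getll, gettgttt, gettl, getttg, gge, gtt): 36 nodes
Sum: 36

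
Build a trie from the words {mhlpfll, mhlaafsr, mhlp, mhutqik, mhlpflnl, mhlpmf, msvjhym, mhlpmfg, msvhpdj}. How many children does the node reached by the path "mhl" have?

2

Follow the path "mhl" to its node, then look at its outgoing edges.
Distinct next characters after "mhl": a, p.
That node has 2 child edges.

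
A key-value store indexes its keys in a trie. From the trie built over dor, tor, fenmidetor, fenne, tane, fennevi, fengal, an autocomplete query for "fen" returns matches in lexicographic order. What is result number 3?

fenne

Filter for "fen…" and sort: "fengal", "fenmidetor", "fenne", "fennevi"
The 3rd is fenne.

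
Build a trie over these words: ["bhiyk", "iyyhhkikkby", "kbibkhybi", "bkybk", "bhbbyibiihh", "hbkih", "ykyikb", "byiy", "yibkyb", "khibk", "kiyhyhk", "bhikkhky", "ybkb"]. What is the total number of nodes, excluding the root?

75

Trace insertions, counting only characters that open a new branch:
  "bhiyk" → 5 new (b, h, i, y, k)
  "iyyhhkikkby" → 11 new (i, y, y, h, h, k, i, k, k, b, y)
  "kbibkhybi" → 9 new (k, b, i, b, k, h, y, b, i)
  "bkybk" → prefix "b" already present; 4 new (k, y, b, k)
  "bhbbyibiihh" → prefix "bh" already present; 9 new (b, b, y, i, b, i, i, h, h)
  "hbkih" → 5 new (h, b, k, i, h)
  "ykyikb" → 6 new (y, k, y, i, k, b)
  "byiy" → prefix "b" already present; 3 new (y, i, y)
  "yibkyb" → prefix "y" already present; 5 new (i, b, k, y, b)
  "khibk" → prefix "k" already present; 4 new (h, i, b, k)
  "kiyhyhk" → prefix "k" already present; 6 new (i, y, h, y, h, k)
  "bhikkhky" → prefix "bhi" already present; 5 new (k, k, h, k, y)
  "ybkb" → prefix "y" already present; 3 new (b, k, b)
Total nodes = 5 + 11 + 9 + 4 + 9 + 5 + 6 + 3 + 5 + 4 + 6 + 5 + 3 = 75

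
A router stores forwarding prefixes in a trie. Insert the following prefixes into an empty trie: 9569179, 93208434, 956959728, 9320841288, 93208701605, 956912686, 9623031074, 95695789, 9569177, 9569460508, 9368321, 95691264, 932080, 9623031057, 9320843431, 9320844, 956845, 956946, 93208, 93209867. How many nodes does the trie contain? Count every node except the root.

Trace insertions, counting only characters that open a new branch:
  "9569179" → 7 new (9, 5, 6, 9, 1, 7, 9)
  "93208434" → prefix "9" already present; 7 new (3, 2, 0, 8, 4, 3, 4)
  "956959728" → prefix "9569" already present; 5 new (5, 9, 7, 2, 8)
  "9320841288" → prefix "932084" already present; 4 new (1, 2, 8, 8)
  "93208701605" → prefix "93208" already present; 6 new (7, 0, 1, 6, 0, 5)
  "956912686" → prefix "95691" already present; 4 new (2, 6, 8, 6)
  "9623031074" → prefix "9" already present; 9 new (6, 2, 3, 0, 3, 1, 0, 7, 4)
  "95695789" → prefix "95695" already present; 3 new (7, 8, 9)
  "9569177" → prefix "956917" already present; 1 new (7)
  "9569460508" → prefix "9569" already present; 6 new (4, 6, 0, 5, 0, 8)
  "9368321" → prefix "93" already present; 5 new (6, 8, 3, 2, 1)
  "95691264" → prefix "9569126" already present; 1 new (4)
  "932080" → prefix "93208" already present; 1 new (0)
  "9623031057" → prefix "96230310" already present; 2 new (5, 7)
  "9320843431" → prefix "93208434" already present; 2 new (3, 1)
  "9320844" → prefix "932084" already present; 1 new (4)
  "956845" → prefix "956" already present; 3 new (8, 4, 5)
  "956946" → prefix "956946" already present; 0 new (none)
  "93208" → prefix "93208" already present; 0 new (none)
  "93209867" → prefix "9320" already present; 4 new (9, 8, 6, 7)
Total nodes = 7 + 7 + 5 + 4 + 6 + 4 + 9 + 3 + 1 + 6 + 5 + 1 + 1 + 2 + 2 + 1 + 3 + 0 + 0 + 4 = 71

71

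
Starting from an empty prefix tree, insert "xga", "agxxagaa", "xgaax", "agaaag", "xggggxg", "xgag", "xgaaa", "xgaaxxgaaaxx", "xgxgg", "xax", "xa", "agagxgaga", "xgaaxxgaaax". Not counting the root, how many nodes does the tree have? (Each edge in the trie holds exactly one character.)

42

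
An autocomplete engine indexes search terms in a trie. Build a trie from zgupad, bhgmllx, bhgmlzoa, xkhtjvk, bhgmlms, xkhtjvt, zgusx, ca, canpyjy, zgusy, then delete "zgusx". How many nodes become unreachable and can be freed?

Walk "zgusx" from the leaf back toward the root, removing each node that no remaining word uses.
The suffix "x" (1 node) is used only by "zgusx"; the node for "zgus" still has the child "y", so pruning stops there.
Nodes removed: 1

1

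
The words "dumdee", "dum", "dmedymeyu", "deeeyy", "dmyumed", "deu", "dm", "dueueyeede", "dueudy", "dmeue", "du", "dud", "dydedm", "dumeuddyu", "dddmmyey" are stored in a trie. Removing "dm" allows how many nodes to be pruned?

After clearing the end-marker at "dm", prune upward until reaching a node still needed by another word.
Every node on "dm" is still needed (e.g. by "dmedymeyu"), so nothing is freed.
Nodes removed: 0

0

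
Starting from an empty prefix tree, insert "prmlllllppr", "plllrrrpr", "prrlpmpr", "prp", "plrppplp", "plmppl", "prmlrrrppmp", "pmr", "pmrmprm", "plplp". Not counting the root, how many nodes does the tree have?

52

For each word, the new-node count is its length minus the longest prefix already in the trie:
  "prmlllllppr" → 11 new (p, r, m, l, l, l, l, l, p, p, r)
  "plllrrrpr" → prefix "p" already present; 8 new (l, l, l, r, r, r, p, r)
  "prrlpmpr" → prefix "pr" already present; 6 new (r, l, p, m, p, r)
  "prp" → prefix "pr" already present; 1 new (p)
  "plrppplp" → prefix "pl" already present; 6 new (r, p, p, p, l, p)
  "plmppl" → prefix "pl" already present; 4 new (m, p, p, l)
  "prmlrrrppmp" → prefix "prml" already present; 7 new (r, r, r, p, p, m, p)
  "pmr" → prefix "p" already present; 2 new (m, r)
  "pmrmprm" → prefix "pmr" already present; 4 new (m, p, r, m)
  "plplp" → prefix "pl" already present; 3 new (p, l, p)
Total nodes = 11 + 8 + 6 + 1 + 6 + 4 + 7 + 2 + 4 + 3 = 52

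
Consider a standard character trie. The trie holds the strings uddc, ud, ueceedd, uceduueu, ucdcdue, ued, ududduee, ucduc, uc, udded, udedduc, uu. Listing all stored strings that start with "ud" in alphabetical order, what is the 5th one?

Words with prefix "ud", in lexicographic order: "ud", "uddc", "udded", "udedduc", "ududduee"
Position 5: ududduee

ududduee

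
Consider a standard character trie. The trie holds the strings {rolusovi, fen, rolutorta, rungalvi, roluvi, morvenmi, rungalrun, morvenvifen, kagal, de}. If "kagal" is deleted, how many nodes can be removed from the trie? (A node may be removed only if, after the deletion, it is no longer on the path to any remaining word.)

5

After clearing the end-marker at "kagal", prune upward until reaching a node still needed by another word.
No other word shares any prefix with "kagal", so all 5 of its nodes go.
Nodes removed: 5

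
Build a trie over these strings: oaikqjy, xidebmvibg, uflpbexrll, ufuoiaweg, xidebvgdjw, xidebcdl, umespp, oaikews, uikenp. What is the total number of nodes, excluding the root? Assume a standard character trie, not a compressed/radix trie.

For each word, the new-node count is its length minus the longest prefix already in the trie:
  "oaikqjy" → 7 new (o, a, i, k, q, j, y)
  "xidebmvibg" → 10 new (x, i, d, e, b, m, v, i, b, g)
  "uflpbexrll" → 10 new (u, f, l, p, b, e, x, r, l, l)
  "ufuoiaweg" → prefix "uf" already present; 7 new (u, o, i, a, w, e, g)
  "xidebvgdjw" → prefix "xideb" already present; 5 new (v, g, d, j, w)
  "xidebcdl" → prefix "xideb" already present; 3 new (c, d, l)
  "umespp" → prefix "u" already present; 5 new (m, e, s, p, p)
  "oaikews" → prefix "oaik" already present; 3 new (e, w, s)
  "uikenp" → prefix "u" already present; 5 new (i, k, e, n, p)
Total nodes = 7 + 10 + 10 + 7 + 5 + 3 + 5 + 3 + 5 = 55

55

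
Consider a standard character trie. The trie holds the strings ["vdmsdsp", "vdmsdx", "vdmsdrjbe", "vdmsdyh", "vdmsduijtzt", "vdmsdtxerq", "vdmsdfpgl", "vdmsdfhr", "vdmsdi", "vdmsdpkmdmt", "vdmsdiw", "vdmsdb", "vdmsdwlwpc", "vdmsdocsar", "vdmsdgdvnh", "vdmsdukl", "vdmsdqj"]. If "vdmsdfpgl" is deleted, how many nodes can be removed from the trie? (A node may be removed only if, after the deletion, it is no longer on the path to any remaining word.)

Walk "vdmsdfpgl" from the leaf back toward the root, removing each node that no remaining word uses.
The suffix "pgl" (3 nodes) is used only by "vdmsdfpgl"; the node for "vdmsdf" still has the child "h", so pruning stops there.
Nodes removed: 3

3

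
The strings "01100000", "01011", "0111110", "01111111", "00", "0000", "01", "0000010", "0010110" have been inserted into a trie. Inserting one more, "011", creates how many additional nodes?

Every character of "011" already lies on an existing path (it is a prefix of some stored word).
No new nodes are needed: 0.

0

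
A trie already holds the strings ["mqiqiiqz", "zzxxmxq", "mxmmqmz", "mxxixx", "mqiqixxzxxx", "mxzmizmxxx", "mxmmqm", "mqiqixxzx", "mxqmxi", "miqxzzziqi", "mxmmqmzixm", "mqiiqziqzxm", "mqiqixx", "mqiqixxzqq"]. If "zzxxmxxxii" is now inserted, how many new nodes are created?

4

"zzxxmx" is already a path in the trie; the remaining "xxii" must be added.
New nodes needed: |"zzxxmxxxii"| − 6 = 10 − 6 = 4.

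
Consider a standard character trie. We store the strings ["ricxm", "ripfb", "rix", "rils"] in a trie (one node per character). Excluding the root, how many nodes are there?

11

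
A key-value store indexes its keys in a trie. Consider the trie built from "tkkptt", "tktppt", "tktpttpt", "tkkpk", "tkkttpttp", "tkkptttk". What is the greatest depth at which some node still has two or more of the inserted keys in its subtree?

6

Look for the deepest trie node that still has at least two words in its subtree.
e.g. "tkkptt" and "tkkptttk" share the prefix "tkkptt" of length 6; no pair shares a longer one.
Longest shared-prefix length: 6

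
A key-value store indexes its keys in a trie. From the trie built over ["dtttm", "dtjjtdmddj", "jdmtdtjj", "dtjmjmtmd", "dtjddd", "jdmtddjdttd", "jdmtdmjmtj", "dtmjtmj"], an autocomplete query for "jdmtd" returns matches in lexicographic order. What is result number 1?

jdmtddjdttd

Filter for "jdmtd…" and sort: "jdmtddjdttd", "jdmtdmjmtj", "jdmtdtjj"
The 1st is jdmtddjdttd.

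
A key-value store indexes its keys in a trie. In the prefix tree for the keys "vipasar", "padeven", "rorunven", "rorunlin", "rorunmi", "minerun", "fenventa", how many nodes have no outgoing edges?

Leaves are exactly the stored words that no other stored word extends.
Those words: "fenventa", "minerun", "padeven", "rorunlin", "rorunmi", "rorunven", "vipasar"
Leaf count: 7

7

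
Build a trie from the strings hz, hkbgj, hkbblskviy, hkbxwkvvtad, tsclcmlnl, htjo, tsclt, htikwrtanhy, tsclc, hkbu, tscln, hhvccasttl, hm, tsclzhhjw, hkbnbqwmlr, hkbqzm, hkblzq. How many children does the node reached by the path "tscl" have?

Walk "tscl" from the root, arriving at one node.
Distinct next characters after "tscl": c, n, t, z.
That node has 4 child edges.

4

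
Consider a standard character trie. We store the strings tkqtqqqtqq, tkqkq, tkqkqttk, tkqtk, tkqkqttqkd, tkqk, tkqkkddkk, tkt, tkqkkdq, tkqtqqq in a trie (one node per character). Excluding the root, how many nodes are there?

Count nodes per top-level branch (shared prefixes stored once):
  't'-branch (tkqk, tkqkkddkk, tkqkkdq, tkqkq, tkqkqttk, tkqkqttqkd, tkqtk, tkqtqqq, tkqtqqqtqq, tkt): 26 nodes
Sum: 26

26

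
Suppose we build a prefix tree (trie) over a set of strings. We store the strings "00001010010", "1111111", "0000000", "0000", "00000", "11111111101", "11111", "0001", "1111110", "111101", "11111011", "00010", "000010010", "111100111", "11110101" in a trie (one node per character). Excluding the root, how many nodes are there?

For each word, the new-node count is its length minus the longest prefix already in the trie:
  "00001010010" → 11 new (0, 0, 0, 0, 1, 0, 1, 0, 0, 1, 0)
  "1111111" → 7 new (1, 1, 1, 1, 1, 1, 1)
  "0000000" → prefix "0000" already present; 3 new (0, 0, 0)
  "0000" → prefix "0000" already present; 0 new (none)
  "00000" → prefix "00000" already present; 0 new (none)
  "11111111101" → prefix "1111111" already present; 4 new (1, 1, 0, 1)
  "11111" → prefix "11111" already present; 0 new (none)
  "0001" → prefix "000" already present; 1 new (1)
  "1111110" → prefix "111111" already present; 1 new (0)
  "111101" → prefix "1111" already present; 2 new (0, 1)
  "11111011" → prefix "11111" already present; 3 new (0, 1, 1)
  "00010" → prefix "0001" already present; 1 new (0)
  "000010010" → prefix "000010" already present; 3 new (0, 1, 0)
  "111100111" → prefix "11110" already present; 4 new (0, 1, 1, 1)
  "11110101" → prefix "111101" already present; 2 new (0, 1)
Total nodes = 11 + 7 + 3 + 0 + 0 + 4 + 0 + 1 + 1 + 2 + 3 + 1 + 3 + 4 + 2 = 42

42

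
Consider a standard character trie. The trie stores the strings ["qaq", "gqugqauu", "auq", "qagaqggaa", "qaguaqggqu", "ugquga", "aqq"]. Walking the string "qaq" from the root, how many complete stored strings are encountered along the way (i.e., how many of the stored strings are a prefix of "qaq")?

1

Check each prefix of "qaq" against the stored set — each match is an end-marker on the path.
Prefixes of the query that are stored words: "qaq"
Count: 1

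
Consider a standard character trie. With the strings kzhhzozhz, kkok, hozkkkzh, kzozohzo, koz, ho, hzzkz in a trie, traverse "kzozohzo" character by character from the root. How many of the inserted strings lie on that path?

1

Walk "kzozohzo" from the root; an end-of-word marker is hit whenever a stored word is a prefix of "kzozohzo".
Prefixes of the query that are stored words: "kzozohzo"
Count: 1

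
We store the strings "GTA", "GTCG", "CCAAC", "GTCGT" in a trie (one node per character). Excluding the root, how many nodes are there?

11

Trie structure (* marks end of a word):
(root)
├─ C
│  └─ C
│     └─ A
│        └─ A
│           └─ C *
└─ G
   └─ T
      ├─ A *
      └─ C
         └─ G *
            └─ T *
Counting every labelled node above: 11.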